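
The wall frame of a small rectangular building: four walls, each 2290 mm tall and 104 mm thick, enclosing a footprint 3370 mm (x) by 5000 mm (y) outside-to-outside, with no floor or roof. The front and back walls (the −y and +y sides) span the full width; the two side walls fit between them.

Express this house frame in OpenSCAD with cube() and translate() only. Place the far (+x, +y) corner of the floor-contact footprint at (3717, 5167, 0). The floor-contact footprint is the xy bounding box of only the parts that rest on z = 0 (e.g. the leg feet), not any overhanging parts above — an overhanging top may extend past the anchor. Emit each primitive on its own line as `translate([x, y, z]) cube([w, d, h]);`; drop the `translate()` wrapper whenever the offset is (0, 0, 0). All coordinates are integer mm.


translate([347, 167, 0]) cube([3370, 104, 2290]);
translate([347, 5063, 0]) cube([3370, 104, 2290]);
translate([347, 271, 0]) cube([104, 4792, 2290]);
translate([3613, 271, 0]) cube([104, 4792, 2290]);


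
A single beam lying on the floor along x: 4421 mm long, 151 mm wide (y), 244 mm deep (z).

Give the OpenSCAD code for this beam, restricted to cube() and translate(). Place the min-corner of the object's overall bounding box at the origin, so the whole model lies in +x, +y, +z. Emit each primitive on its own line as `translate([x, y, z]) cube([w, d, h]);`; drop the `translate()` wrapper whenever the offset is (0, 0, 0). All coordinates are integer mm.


cube([4421, 151, 244]);


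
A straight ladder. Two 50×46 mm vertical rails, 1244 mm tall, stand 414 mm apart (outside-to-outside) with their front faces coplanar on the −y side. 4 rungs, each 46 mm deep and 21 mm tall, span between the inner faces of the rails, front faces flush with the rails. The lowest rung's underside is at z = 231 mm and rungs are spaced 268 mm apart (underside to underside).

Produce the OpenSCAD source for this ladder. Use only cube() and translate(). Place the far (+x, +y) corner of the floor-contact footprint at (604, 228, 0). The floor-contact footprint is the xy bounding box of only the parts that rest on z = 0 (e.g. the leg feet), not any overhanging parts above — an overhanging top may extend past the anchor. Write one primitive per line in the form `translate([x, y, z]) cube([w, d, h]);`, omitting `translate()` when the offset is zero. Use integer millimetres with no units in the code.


// rung span = 414 - 2*50 = 314
// rung[k] z = 231 + k*268
translate([190, 182, 0]) cube([50, 46, 1244]);
translate([554, 182, 0]) cube([50, 46, 1244]);
translate([240, 182, 231]) cube([314, 46, 21]);
translate([240, 182, 499]) cube([314, 46, 21]);
translate([240, 182, 767]) cube([314, 46, 21]);
translate([240, 182, 1035]) cube([314, 46, 21]);


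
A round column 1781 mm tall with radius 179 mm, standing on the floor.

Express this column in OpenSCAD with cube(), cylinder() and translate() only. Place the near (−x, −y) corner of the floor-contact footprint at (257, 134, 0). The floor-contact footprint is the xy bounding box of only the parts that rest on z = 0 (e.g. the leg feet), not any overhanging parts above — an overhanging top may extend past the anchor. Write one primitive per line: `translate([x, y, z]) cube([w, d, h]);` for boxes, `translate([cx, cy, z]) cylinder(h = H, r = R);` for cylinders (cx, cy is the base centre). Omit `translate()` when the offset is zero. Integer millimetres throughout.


translate([436, 313, 0]) cylinder(h = 1781, r = 179);


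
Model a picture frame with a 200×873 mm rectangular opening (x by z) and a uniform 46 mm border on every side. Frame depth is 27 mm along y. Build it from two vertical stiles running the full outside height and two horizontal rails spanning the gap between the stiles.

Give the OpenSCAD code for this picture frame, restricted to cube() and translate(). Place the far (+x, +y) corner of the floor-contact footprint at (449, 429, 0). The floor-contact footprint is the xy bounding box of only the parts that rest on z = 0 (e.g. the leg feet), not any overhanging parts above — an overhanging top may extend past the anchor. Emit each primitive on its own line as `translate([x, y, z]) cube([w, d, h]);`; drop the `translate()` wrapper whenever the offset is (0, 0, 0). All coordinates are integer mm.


translate([157, 402, 0]) cube([46, 27, 965]);
translate([403, 402, 0]) cube([46, 27, 965]);
translate([203, 402, 0]) cube([200, 27, 46]);
translate([203, 402, 919]) cube([200, 27, 46]);


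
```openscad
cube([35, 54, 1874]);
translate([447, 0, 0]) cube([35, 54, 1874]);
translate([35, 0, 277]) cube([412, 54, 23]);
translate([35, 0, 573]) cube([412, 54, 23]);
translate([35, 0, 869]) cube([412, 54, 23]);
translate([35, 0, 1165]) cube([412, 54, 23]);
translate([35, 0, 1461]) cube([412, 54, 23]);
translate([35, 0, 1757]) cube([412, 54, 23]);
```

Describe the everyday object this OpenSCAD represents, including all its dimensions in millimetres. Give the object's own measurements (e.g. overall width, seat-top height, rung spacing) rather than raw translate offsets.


A straight ladder. Two 35×54 mm vertical rails, 1874 mm tall, stand 482 mm apart (outside-to-outside) with their front faces coplanar on the −y side. 6 rungs, each 54 mm deep and 23 mm tall, span between the inner faces of the rails, front faces flush with the rails. The lowest rung's underside is at z = 277 mm and rungs are spaced 296 mm apart (underside to underside).


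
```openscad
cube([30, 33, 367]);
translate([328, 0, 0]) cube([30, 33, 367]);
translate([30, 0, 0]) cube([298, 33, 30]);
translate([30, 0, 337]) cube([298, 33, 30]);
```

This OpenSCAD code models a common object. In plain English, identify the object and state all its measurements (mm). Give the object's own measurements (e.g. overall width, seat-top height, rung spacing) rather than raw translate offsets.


A rectangular picture frame lying in the x–z plane (depth along y). The opening is 298 mm wide (x) by 307 mm tall (z), surrounded by a border 30 mm wide on all four sides. The frame is 33 mm deep and is made of two full-height vertical stiles with two horizontal rails fitted between them.


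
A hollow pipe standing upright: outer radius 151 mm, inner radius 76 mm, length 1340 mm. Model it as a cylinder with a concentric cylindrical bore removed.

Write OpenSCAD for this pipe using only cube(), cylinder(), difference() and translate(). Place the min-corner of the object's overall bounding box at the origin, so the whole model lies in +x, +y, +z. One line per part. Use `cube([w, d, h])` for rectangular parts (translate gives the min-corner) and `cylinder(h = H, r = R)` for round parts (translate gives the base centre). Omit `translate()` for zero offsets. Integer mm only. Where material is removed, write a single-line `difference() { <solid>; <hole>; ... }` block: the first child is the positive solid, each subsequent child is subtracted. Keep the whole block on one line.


difference() { translate([151, 151, 0]) cylinder(h = 1340, r = 151); translate([151, 151, 0]) cylinder(h = 1340, r = 76); }


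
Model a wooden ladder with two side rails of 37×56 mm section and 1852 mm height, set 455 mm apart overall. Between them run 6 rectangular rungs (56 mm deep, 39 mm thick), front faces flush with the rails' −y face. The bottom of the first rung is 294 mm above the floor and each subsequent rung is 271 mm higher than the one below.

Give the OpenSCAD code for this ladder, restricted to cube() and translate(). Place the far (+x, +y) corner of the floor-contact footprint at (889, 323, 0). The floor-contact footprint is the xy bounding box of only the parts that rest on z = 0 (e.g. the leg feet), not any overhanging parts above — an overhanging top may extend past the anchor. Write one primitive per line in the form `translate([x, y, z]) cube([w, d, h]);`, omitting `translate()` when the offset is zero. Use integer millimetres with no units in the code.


translate([434, 267, 0]) cube([37, 56, 1852]);
translate([852, 267, 0]) cube([37, 56, 1852]);
translate([471, 267, 294]) cube([381, 56, 39]);
translate([471, 267, 565]) cube([381, 56, 39]);
translate([471, 267, 836]) cube([381, 56, 39]);
translate([471, 267, 1107]) cube([381, 56, 39]);
translate([471, 267, 1378]) cube([381, 56, 39]);
translate([471, 267, 1649]) cube([381, 56, 39]);


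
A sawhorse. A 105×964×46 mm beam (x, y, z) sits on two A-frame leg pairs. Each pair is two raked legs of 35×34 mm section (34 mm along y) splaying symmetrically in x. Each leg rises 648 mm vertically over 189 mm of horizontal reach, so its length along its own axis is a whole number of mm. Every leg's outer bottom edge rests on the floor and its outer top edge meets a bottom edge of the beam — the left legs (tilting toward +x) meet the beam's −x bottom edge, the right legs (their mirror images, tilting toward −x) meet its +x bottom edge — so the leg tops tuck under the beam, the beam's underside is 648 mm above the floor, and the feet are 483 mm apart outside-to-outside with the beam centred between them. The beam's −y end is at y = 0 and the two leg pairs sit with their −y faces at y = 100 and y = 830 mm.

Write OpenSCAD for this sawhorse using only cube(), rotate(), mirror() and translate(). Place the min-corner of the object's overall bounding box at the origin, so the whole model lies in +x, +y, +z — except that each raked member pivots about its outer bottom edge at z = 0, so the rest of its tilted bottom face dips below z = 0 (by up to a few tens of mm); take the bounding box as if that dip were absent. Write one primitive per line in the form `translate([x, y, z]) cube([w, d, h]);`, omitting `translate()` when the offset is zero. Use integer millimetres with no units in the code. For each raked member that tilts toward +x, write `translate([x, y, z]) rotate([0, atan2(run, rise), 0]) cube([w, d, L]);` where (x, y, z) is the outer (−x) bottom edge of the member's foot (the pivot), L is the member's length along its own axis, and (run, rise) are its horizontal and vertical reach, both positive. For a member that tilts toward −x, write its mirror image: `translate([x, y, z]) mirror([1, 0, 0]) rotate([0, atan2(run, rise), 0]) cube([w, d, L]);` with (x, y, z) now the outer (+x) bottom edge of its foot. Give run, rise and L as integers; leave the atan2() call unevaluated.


translate([189, 0, 648]) cube([105, 964, 46]);
translate([0, 100, 0]) rotate([0, atan2(189, 648), 0]) cube([35, 34, 675]);
translate([483, 100, 0]) mirror([1, 0, 0]) rotate([0, atan2(189, 648), 0]) cube([35, 34, 675]);
translate([0, 830, 0]) rotate([0, atan2(189, 648), 0]) cube([35, 34, 675]);
translate([483, 830, 0]) mirror([1, 0, 0]) rotate([0, atan2(189, 648), 0]) cube([35, 34, 675]);


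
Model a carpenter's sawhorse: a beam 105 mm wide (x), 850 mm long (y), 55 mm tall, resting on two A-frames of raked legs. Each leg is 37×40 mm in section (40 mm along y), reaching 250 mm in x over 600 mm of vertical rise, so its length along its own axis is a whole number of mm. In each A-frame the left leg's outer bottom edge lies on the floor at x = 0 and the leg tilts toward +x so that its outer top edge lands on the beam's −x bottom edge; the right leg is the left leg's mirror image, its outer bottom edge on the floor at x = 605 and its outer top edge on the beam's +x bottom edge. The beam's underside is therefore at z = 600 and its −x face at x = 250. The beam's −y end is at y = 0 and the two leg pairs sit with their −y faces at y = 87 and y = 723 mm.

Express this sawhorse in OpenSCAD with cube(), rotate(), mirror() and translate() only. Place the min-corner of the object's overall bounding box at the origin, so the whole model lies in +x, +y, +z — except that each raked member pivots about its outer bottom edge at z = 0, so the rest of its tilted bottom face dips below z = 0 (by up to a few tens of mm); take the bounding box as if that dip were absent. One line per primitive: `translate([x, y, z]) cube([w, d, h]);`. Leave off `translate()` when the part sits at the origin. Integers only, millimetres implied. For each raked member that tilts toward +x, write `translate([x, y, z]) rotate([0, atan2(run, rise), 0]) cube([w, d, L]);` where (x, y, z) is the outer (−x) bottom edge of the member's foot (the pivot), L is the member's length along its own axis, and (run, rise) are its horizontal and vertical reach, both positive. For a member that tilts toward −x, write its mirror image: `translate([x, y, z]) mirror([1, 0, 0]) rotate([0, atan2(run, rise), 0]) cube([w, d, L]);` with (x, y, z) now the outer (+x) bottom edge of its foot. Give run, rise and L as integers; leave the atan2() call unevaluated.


// leg length = √(250² + 600²) = 650
// right-leg outer foot x = 2·250 + 105 = 605
// beam min-corner = (250, 0, 600)
translate([250, 0, 600]) cube([105, 850, 55]);
translate([0, 87, 0]) rotate([0, atan2(250, 600), 0]) cube([37, 40, 650]);
translate([605, 87, 0]) mirror([1, 0, 0]) rotate([0, atan2(250, 600), 0]) cube([37, 40, 650]);
translate([0, 723, 0]) rotate([0, atan2(250, 600), 0]) cube([37, 40, 650]);
translate([605, 723, 0]) mirror([1, 0, 0]) rotate([0, atan2(250, 600), 0]) cube([37, 40, 650]);


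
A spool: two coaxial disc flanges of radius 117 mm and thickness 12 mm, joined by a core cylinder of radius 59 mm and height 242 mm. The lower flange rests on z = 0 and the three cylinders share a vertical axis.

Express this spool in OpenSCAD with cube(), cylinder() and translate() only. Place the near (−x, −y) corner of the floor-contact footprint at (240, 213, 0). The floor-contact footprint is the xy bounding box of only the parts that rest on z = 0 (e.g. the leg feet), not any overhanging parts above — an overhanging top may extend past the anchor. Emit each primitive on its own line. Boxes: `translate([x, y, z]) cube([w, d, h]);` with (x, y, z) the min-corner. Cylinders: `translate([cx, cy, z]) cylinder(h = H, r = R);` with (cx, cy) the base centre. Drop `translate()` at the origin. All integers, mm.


translate([357, 330, 0]) cylinder(h = 12, r = 117);
translate([357, 330, 12]) cylinder(h = 242, r = 59);
translate([357, 330, 254]) cylinder(h = 12, r = 117);


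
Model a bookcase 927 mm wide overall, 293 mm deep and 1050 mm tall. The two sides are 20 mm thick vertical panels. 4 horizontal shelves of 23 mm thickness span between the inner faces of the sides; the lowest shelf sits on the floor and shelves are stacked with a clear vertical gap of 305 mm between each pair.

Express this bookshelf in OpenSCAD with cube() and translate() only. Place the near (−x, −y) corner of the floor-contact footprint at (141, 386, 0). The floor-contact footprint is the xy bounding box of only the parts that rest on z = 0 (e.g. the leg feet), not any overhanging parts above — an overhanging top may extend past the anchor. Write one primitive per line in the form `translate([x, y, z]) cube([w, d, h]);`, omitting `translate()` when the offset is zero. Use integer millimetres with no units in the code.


translate([141, 386, 0]) cube([20, 293, 1050]);
translate([1048, 386, 0]) cube([20, 293, 1050]);
translate([161, 386, 0]) cube([887, 293, 23]);
translate([161, 386, 328]) cube([887, 293, 23]);
translate([161, 386, 656]) cube([887, 293, 23]);
translate([161, 386, 984]) cube([887, 293, 23]);


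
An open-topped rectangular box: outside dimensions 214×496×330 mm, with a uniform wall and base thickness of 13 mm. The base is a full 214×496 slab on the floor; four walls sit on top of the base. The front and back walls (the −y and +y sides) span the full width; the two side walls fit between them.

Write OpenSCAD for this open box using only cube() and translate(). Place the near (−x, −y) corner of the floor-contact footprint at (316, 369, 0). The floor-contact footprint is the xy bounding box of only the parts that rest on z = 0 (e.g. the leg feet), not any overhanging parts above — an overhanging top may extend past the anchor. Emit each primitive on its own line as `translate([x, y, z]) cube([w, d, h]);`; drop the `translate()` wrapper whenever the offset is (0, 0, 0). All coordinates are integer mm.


translate([316, 369, 0]) cube([214, 496, 13]);
translate([316, 369, 13]) cube([214, 13, 317]);
translate([316, 852, 13]) cube([214, 13, 317]);
translate([316, 382, 13]) cube([13, 470, 317]);
translate([517, 382, 13]) cube([13, 470, 317]);


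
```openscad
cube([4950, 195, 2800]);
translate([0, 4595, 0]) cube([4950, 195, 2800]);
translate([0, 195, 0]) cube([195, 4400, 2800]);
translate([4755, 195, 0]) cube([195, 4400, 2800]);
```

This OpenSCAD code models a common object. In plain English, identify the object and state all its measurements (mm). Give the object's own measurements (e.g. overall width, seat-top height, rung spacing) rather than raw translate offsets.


The wall frame of a small rectangular building: four walls, each 2800 mm tall and 195 mm thick, enclosing a footprint 4950 mm (x) by 4790 mm (y) outside-to-outside, with no floor or roof. The front and back walls (the −y and +y sides) span the full width; the two side walls fit between them.


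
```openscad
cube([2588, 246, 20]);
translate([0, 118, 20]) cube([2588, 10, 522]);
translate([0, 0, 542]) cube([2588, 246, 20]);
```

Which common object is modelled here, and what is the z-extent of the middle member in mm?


An I-beam. The web height is 522 mm.

Two wide flanges with a thin centred web — an I-beam. Overall 562 mm minus two 20 mm flanges gives a web of 562 − 2·20 = 522 mm.


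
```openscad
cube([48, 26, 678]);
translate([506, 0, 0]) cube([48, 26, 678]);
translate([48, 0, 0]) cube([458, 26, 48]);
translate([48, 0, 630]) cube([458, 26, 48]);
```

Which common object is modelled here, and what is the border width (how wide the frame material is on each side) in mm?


A picture frame. The border width is 48 mm.

Four thin pieces enclosing a rectangular opening — a picture frame. The two full-height stiles are 678 mm tall; the top rail sits at z = 630 and is 48 mm tall, so the border above the opening is 678 − 630 = 48 mm, matching the stile x-width.


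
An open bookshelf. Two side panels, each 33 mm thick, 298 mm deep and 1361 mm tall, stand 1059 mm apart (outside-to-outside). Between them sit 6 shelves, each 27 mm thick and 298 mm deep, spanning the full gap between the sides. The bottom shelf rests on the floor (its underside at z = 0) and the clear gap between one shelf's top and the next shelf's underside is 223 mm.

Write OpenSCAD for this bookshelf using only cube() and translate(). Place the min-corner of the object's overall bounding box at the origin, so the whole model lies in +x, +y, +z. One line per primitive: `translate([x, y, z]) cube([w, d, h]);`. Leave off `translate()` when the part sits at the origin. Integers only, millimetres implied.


cube([33, 298, 1361]);
translate([1026, 0, 0]) cube([33, 298, 1361]);
translate([33, 0, 0]) cube([993, 298, 27]);
translate([33, 0, 250]) cube([993, 298, 27]);
translate([33, 0, 500]) cube([993, 298, 27]);
translate([33, 0, 750]) cube([993, 298, 27]);
translate([33, 0, 1000]) cube([993, 298, 27]);
translate([33, 0, 1250]) cube([993, 298, 27]);


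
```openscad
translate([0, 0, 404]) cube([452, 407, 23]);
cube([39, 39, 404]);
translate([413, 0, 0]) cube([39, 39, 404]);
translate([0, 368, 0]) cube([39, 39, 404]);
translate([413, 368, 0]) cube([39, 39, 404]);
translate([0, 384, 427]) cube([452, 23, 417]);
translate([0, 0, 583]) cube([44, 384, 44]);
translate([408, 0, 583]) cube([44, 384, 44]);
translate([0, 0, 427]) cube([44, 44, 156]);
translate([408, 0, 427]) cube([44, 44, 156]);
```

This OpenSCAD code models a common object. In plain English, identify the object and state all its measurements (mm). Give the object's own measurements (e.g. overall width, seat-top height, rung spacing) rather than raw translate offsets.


A chair. The seat is a 452×407×23 mm slab with its top at z = 427 mm, on four 39×39 mm corner legs (flush with the seat edges, standing on z = 0). A flat backrest 23 mm thick, 417 mm tall, spans the full seat width and rises from the seat top along its +y edge, rear face flush with the rear of the seat. Two armrests of 44×44 mm section run along each side from the seat's front edge to the front of the backrest, top faces 200 mm above the seat top and outer faces flush with the seat's x-edges; a 44×44 mm post under the front of each armrest stands on the seat at the front corner.


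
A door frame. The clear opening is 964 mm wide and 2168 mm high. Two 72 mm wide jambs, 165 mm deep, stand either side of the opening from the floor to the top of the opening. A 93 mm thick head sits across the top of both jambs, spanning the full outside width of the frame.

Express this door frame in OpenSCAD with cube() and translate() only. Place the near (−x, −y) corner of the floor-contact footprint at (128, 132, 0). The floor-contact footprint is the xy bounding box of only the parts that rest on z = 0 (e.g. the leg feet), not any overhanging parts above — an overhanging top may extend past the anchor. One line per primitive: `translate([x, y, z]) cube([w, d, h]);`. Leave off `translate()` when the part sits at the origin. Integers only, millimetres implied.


translate([128, 132, 0]) cube([72, 165, 2168]);
translate([1164, 132, 0]) cube([72, 165, 2168]);
translate([128, 132, 2168]) cube([1108, 165, 93]);


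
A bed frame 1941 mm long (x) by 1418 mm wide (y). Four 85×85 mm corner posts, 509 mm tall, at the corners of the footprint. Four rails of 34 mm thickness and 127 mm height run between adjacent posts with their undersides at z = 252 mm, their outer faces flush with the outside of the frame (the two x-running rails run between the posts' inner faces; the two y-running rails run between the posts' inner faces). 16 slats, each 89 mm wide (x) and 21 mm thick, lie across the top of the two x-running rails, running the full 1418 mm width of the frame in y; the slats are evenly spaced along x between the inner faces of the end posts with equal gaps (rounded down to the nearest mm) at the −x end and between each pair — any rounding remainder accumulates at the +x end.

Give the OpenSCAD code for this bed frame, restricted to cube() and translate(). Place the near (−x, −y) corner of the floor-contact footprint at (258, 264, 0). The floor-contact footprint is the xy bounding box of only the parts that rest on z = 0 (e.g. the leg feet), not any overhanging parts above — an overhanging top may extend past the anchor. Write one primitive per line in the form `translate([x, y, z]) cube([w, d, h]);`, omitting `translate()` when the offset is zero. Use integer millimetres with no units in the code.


// slat z = rail_z + rail_h = 252 + 127 = 379
// slat gap = ⌊(1771 − 16·89) / 17⌋ = 20
translate([258, 264, 0]) cube([85, 85, 509]);
translate([258, 1597, 0]) cube([85, 85, 509]);
translate([2114, 264, 0]) cube([85, 85, 509]);
translate([2114, 1597, 0]) cube([85, 85, 509]);
translate([343, 264, 252]) cube([1771, 34, 127]);
translate([343, 1648, 252]) cube([1771, 34, 127]);
translate([258, 349, 252]) cube([34, 1248, 127]);
translate([2165, 349, 252]) cube([34, 1248, 127]);
translate([363, 264, 379]) cube([89, 1418, 21]);
translate([472, 264, 379]) cube([89, 1418, 21]);
translate([581, 264, 379]) cube([89, 1418, 21]);
translate([690, 264, 379]) cube([89, 1418, 21]);
translate([799, 264, 379]) cube([89, 1418, 21]);
translate([908, 264, 379]) cube([89, 1418, 21]);
translate([1017, 264, 379]) cube([89, 1418, 21]);
translate([1126, 264, 379]) cube([89, 1418, 21]);
translate([1235, 264, 379]) cube([89, 1418, 21]);
translate([1344, 264, 379]) cube([89, 1418, 21]);
translate([1453, 264, 379]) cube([89, 1418, 21]);
translate([1562, 264, 379]) cube([89, 1418, 21]);
translate([1671, 264, 379]) cube([89, 1418, 21]);
translate([1780, 264, 379]) cube([89, 1418, 21]);
translate([1889, 264, 379]) cube([89, 1418, 21]);
translate([1998, 264, 379]) cube([89, 1418, 21]);


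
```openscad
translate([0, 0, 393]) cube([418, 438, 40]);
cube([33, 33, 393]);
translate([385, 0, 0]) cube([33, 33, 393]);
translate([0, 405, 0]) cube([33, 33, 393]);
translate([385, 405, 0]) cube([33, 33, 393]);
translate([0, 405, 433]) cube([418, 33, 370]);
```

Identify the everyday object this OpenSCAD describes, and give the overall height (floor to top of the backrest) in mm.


A chair. The overall height is 803 mm.

A slab on four corner posts with a tall panel at the back — a chair. The seat slab sits at z = 393 with thickness 40, and the 370 mm backrest starts at the seat top, so the overall height is 393 + 40 + 370 = 803 mm.


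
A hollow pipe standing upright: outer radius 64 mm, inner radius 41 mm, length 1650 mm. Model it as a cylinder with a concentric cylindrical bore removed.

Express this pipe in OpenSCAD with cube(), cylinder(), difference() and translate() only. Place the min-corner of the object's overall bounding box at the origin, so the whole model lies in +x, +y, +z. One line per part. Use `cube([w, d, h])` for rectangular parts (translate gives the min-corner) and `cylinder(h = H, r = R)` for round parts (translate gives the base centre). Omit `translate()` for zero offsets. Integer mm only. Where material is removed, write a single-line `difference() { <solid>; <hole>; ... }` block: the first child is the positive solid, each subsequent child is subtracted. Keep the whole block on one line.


difference() { translate([64, 64, 0]) cylinder(h = 1650, r = 64); translate([64, 64, 0]) cylinder(h = 1650, r = 41); }


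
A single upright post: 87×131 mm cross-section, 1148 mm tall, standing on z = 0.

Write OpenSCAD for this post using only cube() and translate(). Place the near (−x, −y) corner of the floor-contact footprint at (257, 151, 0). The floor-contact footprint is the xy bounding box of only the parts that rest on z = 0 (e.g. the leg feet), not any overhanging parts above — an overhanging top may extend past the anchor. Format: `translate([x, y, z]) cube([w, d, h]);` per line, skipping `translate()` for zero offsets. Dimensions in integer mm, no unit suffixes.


translate([257, 151, 0]) cube([87, 131, 1148]);


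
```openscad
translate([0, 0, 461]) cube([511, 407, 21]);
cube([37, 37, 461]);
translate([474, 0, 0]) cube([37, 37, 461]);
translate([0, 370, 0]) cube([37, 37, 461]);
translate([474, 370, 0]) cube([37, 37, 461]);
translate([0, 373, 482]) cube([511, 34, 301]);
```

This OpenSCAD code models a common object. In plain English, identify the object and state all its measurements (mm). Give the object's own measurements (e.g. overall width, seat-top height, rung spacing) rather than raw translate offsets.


A chair. The seat is a 511×407×21 mm slab with its top at z = 482 mm, on four 37×37 mm corner legs (flush with the seat edges, standing on z = 0). A flat backrest 34 mm thick, 301 mm tall, spans the full seat width and rises from the seat top along its +y edge, rear face flush with the rear of the seat.


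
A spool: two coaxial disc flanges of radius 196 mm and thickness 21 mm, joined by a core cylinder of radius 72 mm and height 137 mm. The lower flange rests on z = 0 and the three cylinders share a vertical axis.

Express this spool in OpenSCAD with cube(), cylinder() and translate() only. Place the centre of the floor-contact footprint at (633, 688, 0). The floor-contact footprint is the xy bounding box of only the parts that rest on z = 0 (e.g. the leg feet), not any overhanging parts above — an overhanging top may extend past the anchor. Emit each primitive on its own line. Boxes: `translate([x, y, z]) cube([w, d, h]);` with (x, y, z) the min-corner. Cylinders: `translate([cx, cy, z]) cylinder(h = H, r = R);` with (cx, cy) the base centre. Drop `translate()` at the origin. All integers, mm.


translate([633, 688, 0]) cylinder(h = 21, r = 196);
translate([633, 688, 21]) cylinder(h = 137, r = 72);
translate([633, 688, 158]) cylinder(h = 21, r = 196);


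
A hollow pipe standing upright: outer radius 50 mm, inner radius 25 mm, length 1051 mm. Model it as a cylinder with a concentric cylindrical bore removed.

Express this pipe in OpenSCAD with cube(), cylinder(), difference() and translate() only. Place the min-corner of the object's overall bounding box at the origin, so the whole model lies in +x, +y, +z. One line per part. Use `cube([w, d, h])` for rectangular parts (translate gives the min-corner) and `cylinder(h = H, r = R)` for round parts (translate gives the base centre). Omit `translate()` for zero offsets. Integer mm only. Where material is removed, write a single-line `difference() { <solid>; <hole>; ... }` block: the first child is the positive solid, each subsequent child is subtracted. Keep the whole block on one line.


difference() { translate([50, 50, 0]) cylinder(h = 1051, r = 50); translate([50, 50, 0]) cylinder(h = 1051, r = 25); }


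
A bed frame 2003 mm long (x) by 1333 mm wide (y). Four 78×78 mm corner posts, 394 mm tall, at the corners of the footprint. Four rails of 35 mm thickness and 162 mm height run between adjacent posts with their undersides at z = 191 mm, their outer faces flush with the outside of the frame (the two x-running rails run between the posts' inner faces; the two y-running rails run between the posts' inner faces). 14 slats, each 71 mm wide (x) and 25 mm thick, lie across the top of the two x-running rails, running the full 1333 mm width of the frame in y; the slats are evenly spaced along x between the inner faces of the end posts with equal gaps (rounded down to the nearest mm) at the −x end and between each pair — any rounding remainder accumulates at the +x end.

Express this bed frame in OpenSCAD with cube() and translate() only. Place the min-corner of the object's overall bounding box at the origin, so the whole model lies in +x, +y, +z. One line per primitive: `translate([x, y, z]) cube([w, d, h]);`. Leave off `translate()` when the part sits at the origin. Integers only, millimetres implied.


cube([78, 78, 394]);
translate([0, 1255, 0]) cube([78, 78, 394]);
translate([1925, 0, 0]) cube([78, 78, 394]);
translate([1925, 1255, 0]) cube([78, 78, 394]);
translate([78, 0, 191]) cube([1847, 35, 162]);
translate([78, 1298, 191]) cube([1847, 35, 162]);
translate([0, 78, 191]) cube([35, 1177, 162]);
translate([1968, 78, 191]) cube([35, 1177, 162]);
translate([134, 0, 353]) cube([71, 1333, 25]);
translate([261, 0, 353]) cube([71, 1333, 25]);
translate([388, 0, 353]) cube([71, 1333, 25]);
translate([515, 0, 353]) cube([71, 1333, 25]);
translate([642, 0, 353]) cube([71, 1333, 25]);
translate([769, 0, 353]) cube([71, 1333, 25]);
translate([896, 0, 353]) cube([71, 1333, 25]);
translate([1023, 0, 353]) cube([71, 1333, 25]);
translate([1150, 0, 353]) cube([71, 1333, 25]);
translate([1277, 0, 353]) cube([71, 1333, 25]);
translate([1404, 0, 353]) cube([71, 1333, 25]);
translate([1531, 0, 353]) cube([71, 1333, 25]);
translate([1658, 0, 353]) cube([71, 1333, 25]);
translate([1785, 0, 353]) cube([71, 1333, 25]);


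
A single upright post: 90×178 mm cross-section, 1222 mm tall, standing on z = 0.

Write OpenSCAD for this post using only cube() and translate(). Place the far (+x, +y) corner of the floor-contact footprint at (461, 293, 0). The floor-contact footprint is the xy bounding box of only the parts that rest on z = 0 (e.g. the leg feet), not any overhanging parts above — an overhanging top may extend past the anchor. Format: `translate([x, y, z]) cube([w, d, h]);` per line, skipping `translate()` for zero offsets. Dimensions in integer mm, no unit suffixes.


translate([371, 115, 0]) cube([90, 178, 1222]);


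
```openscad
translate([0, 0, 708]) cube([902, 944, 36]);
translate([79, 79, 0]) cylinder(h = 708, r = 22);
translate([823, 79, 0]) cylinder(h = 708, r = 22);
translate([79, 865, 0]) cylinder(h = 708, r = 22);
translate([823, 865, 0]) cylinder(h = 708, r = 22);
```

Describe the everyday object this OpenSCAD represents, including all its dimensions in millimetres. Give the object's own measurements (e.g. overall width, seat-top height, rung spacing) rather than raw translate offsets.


A rectangular dining table. The top is 902×944×36 mm with its upper surface at z = 744 mm. It stands on four round legs of 44 mm diameter, each leg's bounding box inset 57 mm from the nearest pair of top edges, running from the floor to the underside of the top.


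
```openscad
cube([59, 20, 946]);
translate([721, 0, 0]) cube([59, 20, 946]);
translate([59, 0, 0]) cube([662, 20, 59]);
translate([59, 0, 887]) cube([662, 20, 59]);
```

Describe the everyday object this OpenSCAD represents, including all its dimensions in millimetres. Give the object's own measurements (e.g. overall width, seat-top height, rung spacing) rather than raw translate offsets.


A rectangular picture frame lying in the x–z plane (depth along y). The opening is 662 mm wide (x) by 828 mm tall (z), surrounded by a border 59 mm wide on all four sides. The frame is 20 mm deep and is made of two full-height vertical stiles with two horizontal rails fitted between them.


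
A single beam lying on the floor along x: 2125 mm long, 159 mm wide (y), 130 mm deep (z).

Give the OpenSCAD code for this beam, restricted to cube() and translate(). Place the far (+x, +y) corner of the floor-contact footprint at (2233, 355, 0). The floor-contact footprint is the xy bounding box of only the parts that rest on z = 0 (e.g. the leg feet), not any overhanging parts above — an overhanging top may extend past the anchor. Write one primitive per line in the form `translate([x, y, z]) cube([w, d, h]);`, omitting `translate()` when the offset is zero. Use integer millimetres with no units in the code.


translate([108, 196, 0]) cube([2125, 159, 130]);


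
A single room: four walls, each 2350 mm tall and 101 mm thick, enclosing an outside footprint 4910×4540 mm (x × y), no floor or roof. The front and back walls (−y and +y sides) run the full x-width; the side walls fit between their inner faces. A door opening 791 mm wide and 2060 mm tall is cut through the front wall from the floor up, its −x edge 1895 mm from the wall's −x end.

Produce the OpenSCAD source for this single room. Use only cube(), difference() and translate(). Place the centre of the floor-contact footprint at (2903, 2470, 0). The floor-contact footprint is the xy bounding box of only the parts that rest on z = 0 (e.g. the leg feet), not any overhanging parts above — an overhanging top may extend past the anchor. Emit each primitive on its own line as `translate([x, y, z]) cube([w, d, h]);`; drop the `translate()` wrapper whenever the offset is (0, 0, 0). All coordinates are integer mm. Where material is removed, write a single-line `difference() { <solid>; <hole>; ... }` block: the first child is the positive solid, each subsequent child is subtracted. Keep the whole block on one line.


difference() { translate([448, 200, 0]) cube([4910, 101, 2350]); translate([2343, 200, 0]) cube([791, 101, 2060]); }
translate([448, 4639, 0]) cube([4910, 101, 2350]);
translate([448, 301, 0]) cube([101, 4338, 2350]);
translate([5257, 301, 0]) cube([101, 4338, 2350]);


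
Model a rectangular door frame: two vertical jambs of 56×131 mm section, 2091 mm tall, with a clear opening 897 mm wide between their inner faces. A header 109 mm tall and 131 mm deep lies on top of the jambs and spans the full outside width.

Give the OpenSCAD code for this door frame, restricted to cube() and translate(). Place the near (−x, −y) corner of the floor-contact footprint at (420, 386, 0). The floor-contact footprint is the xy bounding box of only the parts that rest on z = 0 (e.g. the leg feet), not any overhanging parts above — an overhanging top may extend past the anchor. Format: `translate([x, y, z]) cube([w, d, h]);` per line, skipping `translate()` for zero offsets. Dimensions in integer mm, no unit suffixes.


translate([420, 386, 0]) cube([56, 131, 2091]);
translate([1373, 386, 0]) cube([56, 131, 2091]);
translate([420, 386, 2091]) cube([1009, 131, 109]);


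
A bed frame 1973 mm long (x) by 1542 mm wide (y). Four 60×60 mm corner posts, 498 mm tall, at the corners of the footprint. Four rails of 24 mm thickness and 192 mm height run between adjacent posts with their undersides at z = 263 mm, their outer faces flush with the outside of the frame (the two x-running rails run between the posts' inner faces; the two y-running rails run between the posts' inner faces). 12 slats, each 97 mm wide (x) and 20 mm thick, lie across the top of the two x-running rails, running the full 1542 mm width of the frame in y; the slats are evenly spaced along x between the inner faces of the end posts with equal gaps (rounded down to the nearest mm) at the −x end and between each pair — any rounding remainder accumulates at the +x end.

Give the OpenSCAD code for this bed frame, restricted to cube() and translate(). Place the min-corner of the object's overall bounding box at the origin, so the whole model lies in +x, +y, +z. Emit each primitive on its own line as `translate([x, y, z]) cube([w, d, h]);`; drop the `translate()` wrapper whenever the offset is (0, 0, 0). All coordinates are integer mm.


cube([60, 60, 498]);
translate([0, 1482, 0]) cube([60, 60, 498]);
translate([1913, 0, 0]) cube([60, 60, 498]);
translate([1913, 1482, 0]) cube([60, 60, 498]);
translate([60, 0, 263]) cube([1853, 24, 192]);
translate([60, 1518, 263]) cube([1853, 24, 192]);
translate([0, 60, 263]) cube([24, 1422, 192]);
translate([1949, 60, 263]) cube([24, 1422, 192]);
translate([113, 0, 455]) cube([97, 1542, 20]);
translate([263, 0, 455]) cube([97, 1542, 20]);
translate([413, 0, 455]) cube([97, 1542, 20]);
translate([563, 0, 455]) cube([97, 1542, 20]);
translate([713, 0, 455]) cube([97, 1542, 20]);
translate([863, 0, 455]) cube([97, 1542, 20]);
translate([1013, 0, 455]) cube([97, 1542, 20]);
translate([1163, 0, 455]) cube([97, 1542, 20]);
translate([1313, 0, 455]) cube([97, 1542, 20]);
translate([1463, 0, 455]) cube([97, 1542, 20]);
translate([1613, 0, 455]) cube([97, 1542, 20]);
translate([1763, 0, 455]) cube([97, 1542, 20]);


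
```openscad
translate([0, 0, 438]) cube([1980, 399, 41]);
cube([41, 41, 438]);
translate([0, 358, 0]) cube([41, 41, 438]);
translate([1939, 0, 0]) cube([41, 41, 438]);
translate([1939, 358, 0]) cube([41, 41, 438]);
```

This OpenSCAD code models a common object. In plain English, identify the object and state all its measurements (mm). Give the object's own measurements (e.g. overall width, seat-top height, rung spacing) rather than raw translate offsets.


A long wooden bench with a 1980 mm (x) × 399 mm (y) seat, 41 mm thick, its top surface 479 mm above the floor. Four 41 mm square legs at the seat corners, flush with the edges, run from z = 0 to the seat underside.


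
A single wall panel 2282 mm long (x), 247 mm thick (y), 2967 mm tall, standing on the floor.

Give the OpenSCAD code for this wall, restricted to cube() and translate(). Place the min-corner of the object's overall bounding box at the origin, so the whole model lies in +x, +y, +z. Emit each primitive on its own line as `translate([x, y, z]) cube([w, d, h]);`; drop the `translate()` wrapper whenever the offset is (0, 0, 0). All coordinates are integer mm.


cube([2282, 247, 2967]);


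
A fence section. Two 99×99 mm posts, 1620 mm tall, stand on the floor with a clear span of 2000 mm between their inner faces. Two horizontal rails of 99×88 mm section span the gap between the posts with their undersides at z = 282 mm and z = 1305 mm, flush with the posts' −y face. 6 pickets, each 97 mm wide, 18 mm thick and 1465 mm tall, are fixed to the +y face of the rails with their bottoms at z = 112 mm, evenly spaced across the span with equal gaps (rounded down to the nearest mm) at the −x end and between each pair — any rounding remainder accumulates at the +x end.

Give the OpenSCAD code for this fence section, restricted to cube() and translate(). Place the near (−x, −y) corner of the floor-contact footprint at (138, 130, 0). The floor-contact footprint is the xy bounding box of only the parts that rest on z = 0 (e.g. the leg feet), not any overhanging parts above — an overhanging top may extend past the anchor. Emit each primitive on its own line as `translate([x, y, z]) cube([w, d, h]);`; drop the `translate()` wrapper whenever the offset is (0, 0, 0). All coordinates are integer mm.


translate([138, 130, 0]) cube([99, 99, 1620]);
translate([2237, 130, 0]) cube([99, 99, 1620]);
translate([237, 130, 282]) cube([2000, 99, 88]);
translate([237, 130, 1305]) cube([2000, 99, 88]);
translate([439, 229, 112]) cube([97, 18, 1465]);
translate([738, 229, 112]) cube([97, 18, 1465]);
translate([1037, 229, 112]) cube([97, 18, 1465]);
translate([1336, 229, 112]) cube([97, 18, 1465]);
translate([1635, 229, 112]) cube([97, 18, 1465]);
translate([1934, 229, 112]) cube([97, 18, 1465]);
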